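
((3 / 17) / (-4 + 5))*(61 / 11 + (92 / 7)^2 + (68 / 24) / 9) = 5198185 / 164934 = 31.52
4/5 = 0.80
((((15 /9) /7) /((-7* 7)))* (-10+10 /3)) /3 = 100 /9261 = 0.01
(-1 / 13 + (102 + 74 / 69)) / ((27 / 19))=1755353 / 24219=72.48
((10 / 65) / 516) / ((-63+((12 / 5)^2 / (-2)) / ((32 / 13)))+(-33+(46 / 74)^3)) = -2532650 / 823370946177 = -0.00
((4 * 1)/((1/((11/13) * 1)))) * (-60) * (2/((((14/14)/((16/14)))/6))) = -253440/91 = -2785.05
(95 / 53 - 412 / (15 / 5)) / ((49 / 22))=-474122 / 7791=-60.86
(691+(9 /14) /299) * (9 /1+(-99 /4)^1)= -10883.28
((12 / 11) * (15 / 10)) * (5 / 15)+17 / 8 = 235 / 88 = 2.67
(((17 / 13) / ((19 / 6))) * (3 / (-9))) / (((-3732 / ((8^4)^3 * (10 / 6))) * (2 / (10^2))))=146028888064000 / 691353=211221891.08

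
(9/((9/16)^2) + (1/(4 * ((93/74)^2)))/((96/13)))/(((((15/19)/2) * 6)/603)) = 30087778909/4151520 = 7247.41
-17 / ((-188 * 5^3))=17 / 23500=0.00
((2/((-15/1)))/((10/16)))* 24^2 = -3072/25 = -122.88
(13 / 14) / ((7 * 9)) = 13 / 882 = 0.01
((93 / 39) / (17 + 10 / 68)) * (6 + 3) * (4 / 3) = 12648 / 7579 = 1.67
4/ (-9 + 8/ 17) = -0.47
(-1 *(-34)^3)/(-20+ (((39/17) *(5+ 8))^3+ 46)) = 193100552/130451581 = 1.48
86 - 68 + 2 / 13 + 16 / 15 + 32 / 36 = 11764 / 585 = 20.11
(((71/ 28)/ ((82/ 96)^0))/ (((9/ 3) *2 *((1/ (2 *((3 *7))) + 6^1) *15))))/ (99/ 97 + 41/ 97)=6887/ 2125200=0.00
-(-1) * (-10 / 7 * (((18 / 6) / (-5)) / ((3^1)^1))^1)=2 / 7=0.29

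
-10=-10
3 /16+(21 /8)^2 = 453 /64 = 7.08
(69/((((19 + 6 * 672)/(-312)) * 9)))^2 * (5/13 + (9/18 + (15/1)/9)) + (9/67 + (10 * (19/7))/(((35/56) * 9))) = 405172311487/69269146821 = 5.85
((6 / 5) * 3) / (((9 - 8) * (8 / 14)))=63 / 10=6.30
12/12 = 1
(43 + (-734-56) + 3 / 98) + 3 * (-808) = -310755 / 98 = -3170.97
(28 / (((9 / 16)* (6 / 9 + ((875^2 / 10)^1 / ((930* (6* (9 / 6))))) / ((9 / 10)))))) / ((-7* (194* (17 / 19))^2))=-9669024 / 443689307969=-0.00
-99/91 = -1.09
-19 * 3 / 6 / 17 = -0.56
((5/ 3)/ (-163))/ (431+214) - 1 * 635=-635.00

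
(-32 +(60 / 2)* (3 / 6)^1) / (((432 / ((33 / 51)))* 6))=-11 / 2592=-0.00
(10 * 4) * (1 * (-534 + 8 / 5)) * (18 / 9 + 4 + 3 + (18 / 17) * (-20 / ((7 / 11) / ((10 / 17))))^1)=455585328 / 2023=225202.83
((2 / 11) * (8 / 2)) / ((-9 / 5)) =-40 / 99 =-0.40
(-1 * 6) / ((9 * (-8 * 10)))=1 / 120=0.01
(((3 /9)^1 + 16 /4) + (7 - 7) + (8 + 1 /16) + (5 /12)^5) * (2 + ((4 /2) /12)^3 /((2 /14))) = 1355458595 /53747712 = 25.22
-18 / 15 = -6 / 5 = -1.20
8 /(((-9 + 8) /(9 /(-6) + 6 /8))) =6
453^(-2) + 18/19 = 3693781/3898971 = 0.95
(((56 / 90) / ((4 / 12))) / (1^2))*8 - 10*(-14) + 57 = 211.93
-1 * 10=-10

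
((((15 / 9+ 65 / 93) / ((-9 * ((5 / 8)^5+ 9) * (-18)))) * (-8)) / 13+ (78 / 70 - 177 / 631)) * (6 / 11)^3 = 0.14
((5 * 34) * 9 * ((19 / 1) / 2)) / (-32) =-14535 / 32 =-454.22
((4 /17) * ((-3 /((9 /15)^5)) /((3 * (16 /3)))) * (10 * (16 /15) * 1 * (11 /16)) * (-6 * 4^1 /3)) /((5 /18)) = 55000 /459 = 119.83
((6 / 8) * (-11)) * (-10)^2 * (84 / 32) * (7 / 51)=-40425 / 136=-297.24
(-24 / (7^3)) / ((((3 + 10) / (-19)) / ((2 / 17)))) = 912 / 75803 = 0.01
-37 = -37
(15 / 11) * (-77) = -105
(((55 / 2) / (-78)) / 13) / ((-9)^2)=-55 / 164268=-0.00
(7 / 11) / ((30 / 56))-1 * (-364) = 60256 / 165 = 365.19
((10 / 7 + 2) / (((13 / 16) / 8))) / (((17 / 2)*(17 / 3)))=18432 / 26299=0.70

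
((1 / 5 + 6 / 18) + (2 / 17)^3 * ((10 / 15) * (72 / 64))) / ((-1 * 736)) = -19697 / 27119760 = -0.00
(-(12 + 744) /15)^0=1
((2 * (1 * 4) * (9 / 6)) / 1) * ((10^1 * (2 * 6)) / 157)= 1440 / 157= 9.17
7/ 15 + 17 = 262/ 15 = 17.47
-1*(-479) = 479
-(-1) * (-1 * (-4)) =4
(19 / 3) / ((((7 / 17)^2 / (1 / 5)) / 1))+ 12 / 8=13187 / 1470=8.97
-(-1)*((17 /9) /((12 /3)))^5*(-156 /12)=-0.31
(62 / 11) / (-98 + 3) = -62 / 1045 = -0.06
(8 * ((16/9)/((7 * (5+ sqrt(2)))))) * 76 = 48640/1449 - 9728 * sqrt(2)/1449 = 24.07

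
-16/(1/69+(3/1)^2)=-552/311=-1.77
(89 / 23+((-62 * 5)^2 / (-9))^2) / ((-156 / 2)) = -212409837209 / 145314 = -1461730.03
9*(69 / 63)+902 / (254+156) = 422 / 35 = 12.06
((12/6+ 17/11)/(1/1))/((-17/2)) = -0.42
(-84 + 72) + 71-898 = -839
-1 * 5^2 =-25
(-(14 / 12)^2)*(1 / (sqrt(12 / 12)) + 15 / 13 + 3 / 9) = -4753 / 1404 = -3.39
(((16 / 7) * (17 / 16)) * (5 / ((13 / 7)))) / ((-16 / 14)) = -595 / 104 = -5.72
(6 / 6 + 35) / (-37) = -36 / 37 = -0.97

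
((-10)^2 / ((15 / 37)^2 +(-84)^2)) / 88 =34225 / 212517558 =0.00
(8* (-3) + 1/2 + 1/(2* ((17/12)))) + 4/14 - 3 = -6155/238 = -25.86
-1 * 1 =-1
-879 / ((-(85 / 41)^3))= 60581559 / 614125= 98.65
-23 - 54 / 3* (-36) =625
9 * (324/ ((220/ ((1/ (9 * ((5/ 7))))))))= 567/ 275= 2.06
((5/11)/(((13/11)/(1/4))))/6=0.02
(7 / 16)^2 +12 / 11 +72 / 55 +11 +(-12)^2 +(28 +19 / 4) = 243637 / 1280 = 190.34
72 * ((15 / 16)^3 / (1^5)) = 30375 / 512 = 59.33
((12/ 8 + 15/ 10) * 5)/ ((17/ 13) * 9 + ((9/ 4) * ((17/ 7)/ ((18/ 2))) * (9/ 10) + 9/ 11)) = 200200/ 175293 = 1.14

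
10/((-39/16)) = -4.10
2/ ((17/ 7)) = 14/ 17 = 0.82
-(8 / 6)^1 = -4 / 3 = -1.33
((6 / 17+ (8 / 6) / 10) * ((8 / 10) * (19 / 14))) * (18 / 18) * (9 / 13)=14136 / 38675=0.37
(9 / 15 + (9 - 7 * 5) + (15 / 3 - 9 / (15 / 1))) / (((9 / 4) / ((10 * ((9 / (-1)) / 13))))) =840 / 13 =64.62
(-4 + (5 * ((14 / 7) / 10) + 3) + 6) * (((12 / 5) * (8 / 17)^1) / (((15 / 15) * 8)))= 72 / 85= 0.85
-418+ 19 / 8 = -415.62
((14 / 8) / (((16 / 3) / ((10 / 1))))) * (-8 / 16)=-1.64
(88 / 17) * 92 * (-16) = -129536 / 17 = -7619.76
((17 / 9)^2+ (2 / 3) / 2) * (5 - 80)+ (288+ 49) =1199 / 27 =44.41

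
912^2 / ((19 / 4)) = 175104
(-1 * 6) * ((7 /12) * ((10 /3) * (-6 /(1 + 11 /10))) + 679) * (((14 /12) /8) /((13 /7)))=-296989 /936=-317.30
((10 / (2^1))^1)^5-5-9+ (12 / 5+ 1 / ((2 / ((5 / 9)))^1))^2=25257181 / 8100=3118.17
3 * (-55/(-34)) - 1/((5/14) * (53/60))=3033/1802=1.68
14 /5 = 2.80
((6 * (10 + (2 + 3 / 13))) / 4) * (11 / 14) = 5247 / 364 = 14.41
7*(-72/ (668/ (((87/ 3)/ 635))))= -3654/ 106045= -0.03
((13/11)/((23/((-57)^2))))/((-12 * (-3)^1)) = 4693/1012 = 4.64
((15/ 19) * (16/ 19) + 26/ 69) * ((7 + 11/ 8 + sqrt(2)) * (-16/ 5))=-3476764/ 124545 -415136 * sqrt(2)/ 124545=-32.63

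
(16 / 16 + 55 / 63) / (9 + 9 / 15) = 295 / 1512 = 0.20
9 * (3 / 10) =27 / 10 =2.70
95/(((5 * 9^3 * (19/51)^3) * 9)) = 4913/87723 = 0.06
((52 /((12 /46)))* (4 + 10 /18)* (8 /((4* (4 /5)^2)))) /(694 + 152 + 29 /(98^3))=72112954550 /21498708447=3.35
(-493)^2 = 243049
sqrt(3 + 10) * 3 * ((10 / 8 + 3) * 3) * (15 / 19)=2295 * sqrt(13) / 76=108.88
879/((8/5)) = 4395/8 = 549.38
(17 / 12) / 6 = 17 / 72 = 0.24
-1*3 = -3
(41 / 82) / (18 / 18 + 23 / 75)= 75 / 196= 0.38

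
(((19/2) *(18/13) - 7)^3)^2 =262144000000/4826809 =54310.00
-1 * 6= -6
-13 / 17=-0.76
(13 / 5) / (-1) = -13 / 5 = -2.60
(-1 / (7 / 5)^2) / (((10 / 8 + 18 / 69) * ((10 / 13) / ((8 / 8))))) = -0.44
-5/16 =-0.31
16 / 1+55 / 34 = 17.62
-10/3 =-3.33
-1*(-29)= 29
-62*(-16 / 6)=165.33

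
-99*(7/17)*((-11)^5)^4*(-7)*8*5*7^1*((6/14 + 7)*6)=2395800447836161799166645000.00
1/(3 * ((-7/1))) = -1/21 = -0.05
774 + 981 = 1755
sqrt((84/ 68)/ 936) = sqrt(9282)/ 2652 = 0.04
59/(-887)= -59/887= -0.07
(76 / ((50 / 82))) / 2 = 62.32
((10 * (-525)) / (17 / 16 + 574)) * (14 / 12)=-10.65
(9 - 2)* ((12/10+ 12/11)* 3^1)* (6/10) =7938/275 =28.87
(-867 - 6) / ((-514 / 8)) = 3492 / 257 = 13.59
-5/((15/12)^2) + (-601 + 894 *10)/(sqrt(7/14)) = -16/5 + 8339 *sqrt(2) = 11789.93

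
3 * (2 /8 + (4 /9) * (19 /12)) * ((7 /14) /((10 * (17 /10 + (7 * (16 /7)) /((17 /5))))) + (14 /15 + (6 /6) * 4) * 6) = 33210187 /392040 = 84.71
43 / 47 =0.91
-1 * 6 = -6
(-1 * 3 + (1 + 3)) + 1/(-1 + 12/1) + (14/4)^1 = 101/22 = 4.59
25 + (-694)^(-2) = 12040901 / 481636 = 25.00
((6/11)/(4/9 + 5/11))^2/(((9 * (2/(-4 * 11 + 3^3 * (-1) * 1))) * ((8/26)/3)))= -224289/15842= -14.16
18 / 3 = 6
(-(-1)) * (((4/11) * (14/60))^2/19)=196/517275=0.00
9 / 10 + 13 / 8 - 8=-219 / 40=-5.48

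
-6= -6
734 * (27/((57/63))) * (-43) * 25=-447391350/19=-23546913.16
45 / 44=1.02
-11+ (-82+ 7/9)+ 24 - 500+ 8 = -5042/9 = -560.22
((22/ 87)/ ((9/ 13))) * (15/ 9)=1430/ 2349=0.61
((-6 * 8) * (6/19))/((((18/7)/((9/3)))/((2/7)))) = -96/19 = -5.05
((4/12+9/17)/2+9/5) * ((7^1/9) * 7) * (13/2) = 362453/4590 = 78.97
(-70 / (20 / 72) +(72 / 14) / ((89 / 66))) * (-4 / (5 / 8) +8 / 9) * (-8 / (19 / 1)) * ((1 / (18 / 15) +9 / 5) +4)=-678293888 / 177555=-3820.19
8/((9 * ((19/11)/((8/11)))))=64/171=0.37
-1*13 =-13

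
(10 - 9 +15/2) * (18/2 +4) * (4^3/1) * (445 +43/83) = 3150703.81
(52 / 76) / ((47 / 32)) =416 / 893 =0.47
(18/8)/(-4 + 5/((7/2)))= -7/8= -0.88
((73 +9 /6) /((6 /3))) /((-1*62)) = -149 /248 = -0.60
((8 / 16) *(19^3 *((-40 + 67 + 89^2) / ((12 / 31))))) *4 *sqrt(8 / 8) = 844987646 / 3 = 281662548.67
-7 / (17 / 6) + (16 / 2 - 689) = -11619 / 17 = -683.47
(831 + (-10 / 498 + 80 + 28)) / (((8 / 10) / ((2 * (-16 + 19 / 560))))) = -1045229723 / 27888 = -37479.55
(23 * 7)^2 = 25921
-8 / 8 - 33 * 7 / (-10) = 221 / 10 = 22.10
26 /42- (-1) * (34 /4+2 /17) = 6595 /714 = 9.24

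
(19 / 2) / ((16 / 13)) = 247 / 32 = 7.72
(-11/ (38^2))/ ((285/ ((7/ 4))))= -77/ 1646160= -0.00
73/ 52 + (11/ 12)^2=2.24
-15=-15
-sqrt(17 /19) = -sqrt(323) /19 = -0.95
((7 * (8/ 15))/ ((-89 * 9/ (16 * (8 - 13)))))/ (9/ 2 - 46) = -1792/ 199449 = -0.01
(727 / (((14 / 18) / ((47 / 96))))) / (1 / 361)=37005027 / 224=165201.01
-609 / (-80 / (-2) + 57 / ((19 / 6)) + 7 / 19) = -11571 / 1109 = -10.43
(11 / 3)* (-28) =-102.67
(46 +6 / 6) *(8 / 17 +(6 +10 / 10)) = 5969 / 17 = 351.12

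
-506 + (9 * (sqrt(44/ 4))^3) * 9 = -506 + 891 * sqrt(11) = 2449.11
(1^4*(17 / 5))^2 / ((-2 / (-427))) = 123403 / 50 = 2468.06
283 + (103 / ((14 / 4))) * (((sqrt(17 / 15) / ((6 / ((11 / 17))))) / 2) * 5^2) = 5665 * sqrt(255) / 2142 + 283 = 325.23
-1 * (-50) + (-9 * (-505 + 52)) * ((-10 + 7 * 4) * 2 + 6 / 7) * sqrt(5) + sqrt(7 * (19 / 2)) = sqrt(266) / 2 + 50 + 1051866 * sqrt(5) / 7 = 336064.42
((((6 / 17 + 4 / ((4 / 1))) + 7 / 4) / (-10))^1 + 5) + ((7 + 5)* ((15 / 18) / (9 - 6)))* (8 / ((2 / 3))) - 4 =27669 / 680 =40.69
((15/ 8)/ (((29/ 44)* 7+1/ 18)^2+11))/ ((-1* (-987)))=98010/ 1692302633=0.00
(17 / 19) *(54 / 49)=918 / 931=0.99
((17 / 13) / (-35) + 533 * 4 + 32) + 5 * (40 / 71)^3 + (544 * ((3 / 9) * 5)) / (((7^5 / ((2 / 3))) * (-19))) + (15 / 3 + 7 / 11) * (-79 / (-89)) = 142032815426698742387 / 65457197150890545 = 2169.86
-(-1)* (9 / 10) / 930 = 3 / 3100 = 0.00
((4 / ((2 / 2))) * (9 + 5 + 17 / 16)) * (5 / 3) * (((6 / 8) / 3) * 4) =1205 / 12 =100.42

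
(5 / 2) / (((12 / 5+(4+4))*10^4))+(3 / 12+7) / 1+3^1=426401 / 41600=10.25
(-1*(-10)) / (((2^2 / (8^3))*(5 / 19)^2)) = 92416 / 5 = 18483.20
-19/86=-0.22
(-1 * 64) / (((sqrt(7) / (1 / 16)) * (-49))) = 4 * sqrt(7) / 343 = 0.03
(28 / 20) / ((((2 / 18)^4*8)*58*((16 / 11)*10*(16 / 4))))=505197 / 1484800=0.34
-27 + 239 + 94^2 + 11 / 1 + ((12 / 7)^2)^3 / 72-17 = 1063823730 / 117649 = 9042.35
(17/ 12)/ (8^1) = 0.18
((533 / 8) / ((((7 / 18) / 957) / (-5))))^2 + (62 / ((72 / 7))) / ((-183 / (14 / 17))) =14751828056189318527 / 21951216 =672027830084.19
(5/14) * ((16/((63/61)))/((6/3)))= 1220/441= 2.77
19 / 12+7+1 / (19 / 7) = 2041 / 228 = 8.95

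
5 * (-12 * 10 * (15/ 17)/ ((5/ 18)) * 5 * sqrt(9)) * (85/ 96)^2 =-1434375/ 64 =-22412.11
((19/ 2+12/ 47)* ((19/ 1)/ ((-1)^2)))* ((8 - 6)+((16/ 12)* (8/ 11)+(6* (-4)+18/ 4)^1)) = -19008493/ 6204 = -3063.91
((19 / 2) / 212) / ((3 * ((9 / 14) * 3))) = 133 / 17172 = 0.01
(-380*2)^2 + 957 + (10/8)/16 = 37027653/64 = 578557.08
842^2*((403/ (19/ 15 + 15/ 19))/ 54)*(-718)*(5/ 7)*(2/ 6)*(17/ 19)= -21796291733450/ 55377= -393598276.06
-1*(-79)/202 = 79/202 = 0.39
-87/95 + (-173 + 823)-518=12453/95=131.08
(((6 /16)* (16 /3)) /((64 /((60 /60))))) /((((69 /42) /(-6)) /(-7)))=147 /184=0.80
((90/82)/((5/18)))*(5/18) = 1.10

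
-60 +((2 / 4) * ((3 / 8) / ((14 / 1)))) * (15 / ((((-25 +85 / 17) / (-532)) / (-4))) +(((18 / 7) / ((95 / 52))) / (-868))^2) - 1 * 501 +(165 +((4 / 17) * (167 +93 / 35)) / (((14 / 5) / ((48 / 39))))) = -51521240866779709 / 128858497558700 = -399.83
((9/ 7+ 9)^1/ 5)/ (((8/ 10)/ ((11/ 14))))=2.02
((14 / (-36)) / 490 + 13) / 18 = 16379 / 22680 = 0.72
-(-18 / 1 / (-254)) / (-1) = 9 / 127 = 0.07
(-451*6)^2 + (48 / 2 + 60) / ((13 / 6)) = 95192172 / 13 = 7322474.77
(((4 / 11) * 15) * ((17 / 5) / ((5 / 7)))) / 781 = 1428 / 42955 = 0.03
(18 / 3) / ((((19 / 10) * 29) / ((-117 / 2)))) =-3510 / 551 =-6.37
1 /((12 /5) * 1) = 5 /12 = 0.42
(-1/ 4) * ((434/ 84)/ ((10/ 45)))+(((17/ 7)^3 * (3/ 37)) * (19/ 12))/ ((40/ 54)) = -1690473/ 507640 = -3.33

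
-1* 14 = -14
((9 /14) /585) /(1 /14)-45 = -2924 /65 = -44.98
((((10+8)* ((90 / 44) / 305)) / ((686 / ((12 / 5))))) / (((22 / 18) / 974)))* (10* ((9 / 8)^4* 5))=34939588545 / 1296221696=26.95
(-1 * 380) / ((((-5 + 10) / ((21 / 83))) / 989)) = -1578444 / 83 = -19017.40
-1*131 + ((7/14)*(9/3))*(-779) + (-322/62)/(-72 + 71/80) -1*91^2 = -3379189039/352718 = -9580.43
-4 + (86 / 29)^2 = 4032 / 841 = 4.79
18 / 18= 1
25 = 25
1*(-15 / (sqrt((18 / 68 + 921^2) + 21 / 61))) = -5*sqrt(3648690923178) / 586417699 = -0.02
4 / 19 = 0.21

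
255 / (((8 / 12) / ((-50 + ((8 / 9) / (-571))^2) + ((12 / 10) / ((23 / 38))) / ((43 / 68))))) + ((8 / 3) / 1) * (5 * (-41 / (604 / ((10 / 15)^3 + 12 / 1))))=-17936.88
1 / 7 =0.14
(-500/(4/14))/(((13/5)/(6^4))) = -11340000/13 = -872307.69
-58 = -58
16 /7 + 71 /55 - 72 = -26343 /385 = -68.42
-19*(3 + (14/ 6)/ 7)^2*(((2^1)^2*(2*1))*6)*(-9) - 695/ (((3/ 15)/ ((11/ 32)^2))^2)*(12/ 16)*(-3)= 91745.86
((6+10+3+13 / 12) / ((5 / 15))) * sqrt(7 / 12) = 241 * sqrt(21) / 24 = 46.02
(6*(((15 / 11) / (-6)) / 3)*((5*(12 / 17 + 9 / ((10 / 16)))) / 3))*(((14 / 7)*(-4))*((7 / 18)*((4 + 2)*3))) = 119840 / 187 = 640.86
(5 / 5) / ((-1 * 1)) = -1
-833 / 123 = -6.77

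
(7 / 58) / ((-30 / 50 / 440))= -7700 / 87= -88.51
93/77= 1.21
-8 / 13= -0.62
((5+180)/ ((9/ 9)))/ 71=185/ 71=2.61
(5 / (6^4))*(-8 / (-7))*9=5 / 126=0.04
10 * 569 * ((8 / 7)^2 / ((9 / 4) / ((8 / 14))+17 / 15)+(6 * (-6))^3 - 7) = -15833217725110 / 59633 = -265511004.40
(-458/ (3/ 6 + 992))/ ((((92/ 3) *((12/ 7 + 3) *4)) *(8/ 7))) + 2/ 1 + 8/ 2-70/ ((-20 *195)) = 3771322813/ 626751840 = 6.02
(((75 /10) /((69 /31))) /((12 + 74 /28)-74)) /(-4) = 1085 /76452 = 0.01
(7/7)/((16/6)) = 3/8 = 0.38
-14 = -14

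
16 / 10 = 8 / 5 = 1.60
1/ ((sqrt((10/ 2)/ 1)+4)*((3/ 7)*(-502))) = -14/ 8283+7*sqrt(5)/ 16566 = -0.00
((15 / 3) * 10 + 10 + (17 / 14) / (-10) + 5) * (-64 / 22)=-72664 / 385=-188.74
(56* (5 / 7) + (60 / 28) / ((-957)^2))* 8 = 683833960 / 2136981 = 320.00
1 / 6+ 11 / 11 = 7 / 6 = 1.17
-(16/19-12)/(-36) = -0.31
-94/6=-47/3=-15.67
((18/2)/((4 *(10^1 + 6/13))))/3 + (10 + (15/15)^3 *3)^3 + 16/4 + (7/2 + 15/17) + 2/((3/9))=2211.45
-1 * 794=-794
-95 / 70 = -19 / 14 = -1.36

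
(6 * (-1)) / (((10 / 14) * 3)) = -14 / 5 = -2.80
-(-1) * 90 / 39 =30 / 13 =2.31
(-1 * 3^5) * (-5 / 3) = 405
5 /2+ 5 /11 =65 /22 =2.95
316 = 316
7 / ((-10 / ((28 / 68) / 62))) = -0.00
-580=-580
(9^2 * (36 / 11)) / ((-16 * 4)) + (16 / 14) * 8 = 6161 / 1232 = 5.00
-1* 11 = -11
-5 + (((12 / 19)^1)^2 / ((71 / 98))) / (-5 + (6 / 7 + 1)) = -1459097 / 281941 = -5.18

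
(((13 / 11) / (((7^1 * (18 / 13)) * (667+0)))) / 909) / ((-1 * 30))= -169 / 25210078740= -0.00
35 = 35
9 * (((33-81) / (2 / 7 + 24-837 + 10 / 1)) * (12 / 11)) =12096 / 20603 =0.59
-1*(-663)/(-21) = -221/7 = -31.57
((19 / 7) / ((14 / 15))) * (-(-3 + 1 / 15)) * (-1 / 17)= -418 / 833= -0.50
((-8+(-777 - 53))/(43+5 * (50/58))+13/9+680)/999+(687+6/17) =688.02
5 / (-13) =-5 / 13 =-0.38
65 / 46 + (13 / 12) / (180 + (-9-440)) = 104611 / 74244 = 1.41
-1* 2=-2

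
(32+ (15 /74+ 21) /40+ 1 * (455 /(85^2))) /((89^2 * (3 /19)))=529746467 /20327820720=0.03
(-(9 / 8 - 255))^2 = 4124961 / 64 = 64452.52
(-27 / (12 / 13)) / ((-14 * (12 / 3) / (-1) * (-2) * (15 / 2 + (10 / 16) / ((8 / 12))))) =13 / 420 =0.03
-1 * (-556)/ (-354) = -278/ 177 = -1.57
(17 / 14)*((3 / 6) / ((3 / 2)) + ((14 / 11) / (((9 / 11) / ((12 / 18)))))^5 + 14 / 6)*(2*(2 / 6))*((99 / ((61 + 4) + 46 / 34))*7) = 22044028435 / 674398629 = 32.69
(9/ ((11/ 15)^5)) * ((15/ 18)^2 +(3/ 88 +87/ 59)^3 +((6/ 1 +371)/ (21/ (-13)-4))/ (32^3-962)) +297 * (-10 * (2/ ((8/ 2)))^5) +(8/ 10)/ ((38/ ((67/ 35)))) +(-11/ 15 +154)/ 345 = 581194248555800422280868719/ 7021728317721320819320320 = 82.77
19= 19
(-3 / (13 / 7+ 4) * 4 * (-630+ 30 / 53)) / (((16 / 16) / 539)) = 1510407360 / 2173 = 695079.32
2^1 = 2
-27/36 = -3/4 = -0.75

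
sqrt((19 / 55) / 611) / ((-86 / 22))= -sqrt(638495) / 131365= -0.01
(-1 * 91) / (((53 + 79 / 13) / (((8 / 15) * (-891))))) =117117 / 160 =731.98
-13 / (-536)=13 / 536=0.02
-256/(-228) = 64/57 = 1.12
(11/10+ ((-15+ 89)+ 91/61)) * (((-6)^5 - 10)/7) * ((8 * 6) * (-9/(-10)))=-39287128248/10675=-3680293.04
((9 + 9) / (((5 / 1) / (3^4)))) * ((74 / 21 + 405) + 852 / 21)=130956.17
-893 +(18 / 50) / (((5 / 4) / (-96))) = -115081 / 125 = -920.65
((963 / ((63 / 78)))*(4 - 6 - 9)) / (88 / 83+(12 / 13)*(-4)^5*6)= 2.31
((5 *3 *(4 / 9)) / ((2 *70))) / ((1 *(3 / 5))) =5 / 63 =0.08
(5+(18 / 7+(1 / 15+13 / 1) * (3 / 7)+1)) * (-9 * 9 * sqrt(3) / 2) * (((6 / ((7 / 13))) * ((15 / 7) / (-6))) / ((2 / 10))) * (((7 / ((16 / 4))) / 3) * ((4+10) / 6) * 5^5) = 84135914.45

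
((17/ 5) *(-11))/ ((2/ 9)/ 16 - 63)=13464/ 22675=0.59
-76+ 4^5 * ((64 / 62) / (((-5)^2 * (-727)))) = -42853068 / 563425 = -76.06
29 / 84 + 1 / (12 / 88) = 7.68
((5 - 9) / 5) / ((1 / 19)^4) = -521284 / 5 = -104256.80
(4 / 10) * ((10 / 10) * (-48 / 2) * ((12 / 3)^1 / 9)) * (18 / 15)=-128 / 25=-5.12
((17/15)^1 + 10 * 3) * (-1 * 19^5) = -1156338233/15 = -77089215.53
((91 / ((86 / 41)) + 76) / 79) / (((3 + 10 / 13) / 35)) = 667355 / 47558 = 14.03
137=137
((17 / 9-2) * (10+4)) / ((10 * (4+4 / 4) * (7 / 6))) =-2 / 75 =-0.03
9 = 9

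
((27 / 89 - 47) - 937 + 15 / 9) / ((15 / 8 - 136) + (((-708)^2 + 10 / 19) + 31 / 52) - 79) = -518111152 / 264351025449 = -0.00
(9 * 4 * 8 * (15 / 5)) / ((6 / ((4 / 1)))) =576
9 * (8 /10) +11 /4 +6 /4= 229 /20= 11.45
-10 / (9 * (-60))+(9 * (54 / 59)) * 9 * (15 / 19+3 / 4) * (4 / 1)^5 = 7074543713 / 60534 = 116868.93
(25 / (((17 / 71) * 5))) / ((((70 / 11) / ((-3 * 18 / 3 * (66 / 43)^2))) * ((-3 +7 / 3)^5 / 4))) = 1860063183 / 440062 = 4226.82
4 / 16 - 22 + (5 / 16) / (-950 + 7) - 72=-1414505 / 15088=-93.75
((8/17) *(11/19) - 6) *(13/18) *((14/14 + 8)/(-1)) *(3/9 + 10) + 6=378589/969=390.70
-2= -2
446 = 446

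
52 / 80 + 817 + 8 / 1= 16513 / 20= 825.65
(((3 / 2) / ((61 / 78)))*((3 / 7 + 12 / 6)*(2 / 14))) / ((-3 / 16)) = -3.55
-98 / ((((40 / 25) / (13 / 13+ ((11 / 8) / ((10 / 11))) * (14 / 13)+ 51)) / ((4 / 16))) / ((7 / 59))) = -9565241 / 98176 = -97.43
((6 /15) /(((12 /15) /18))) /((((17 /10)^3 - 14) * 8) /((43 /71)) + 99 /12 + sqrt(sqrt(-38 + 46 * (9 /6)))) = 9 /(-2403333 /21500 + 31^(1 /4)) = -0.08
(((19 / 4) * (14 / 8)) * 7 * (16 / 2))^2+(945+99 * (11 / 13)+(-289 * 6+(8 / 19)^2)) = 4054474109 / 18772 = 215985.20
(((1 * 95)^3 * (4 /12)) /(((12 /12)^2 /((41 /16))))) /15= 7030475 /144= 48822.74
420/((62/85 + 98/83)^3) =12290204198125/203939692848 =60.26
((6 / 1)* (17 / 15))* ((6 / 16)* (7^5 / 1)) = 857157 / 20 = 42857.85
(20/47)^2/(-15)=-80/6627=-0.01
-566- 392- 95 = -1053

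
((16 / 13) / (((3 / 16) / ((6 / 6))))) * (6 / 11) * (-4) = -2048 / 143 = -14.32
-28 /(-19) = 28 /19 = 1.47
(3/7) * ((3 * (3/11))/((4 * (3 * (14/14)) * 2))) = 9/616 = 0.01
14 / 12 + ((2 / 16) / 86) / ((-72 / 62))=28865 / 24768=1.17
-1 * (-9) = 9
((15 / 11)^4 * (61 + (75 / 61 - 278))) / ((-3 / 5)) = 1110543750 / 893101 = 1243.47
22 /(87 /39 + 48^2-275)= 143 /13203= 0.01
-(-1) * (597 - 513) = 84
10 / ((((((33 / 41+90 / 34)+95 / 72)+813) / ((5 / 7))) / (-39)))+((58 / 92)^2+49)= 29820169639525 / 607870245668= 49.06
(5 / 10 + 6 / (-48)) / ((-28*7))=-3 / 1568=-0.00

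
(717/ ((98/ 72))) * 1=25812/ 49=526.78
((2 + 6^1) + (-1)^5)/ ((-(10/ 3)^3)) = -189/ 1000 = -0.19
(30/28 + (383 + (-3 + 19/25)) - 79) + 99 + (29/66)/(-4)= 18559537/46200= 401.72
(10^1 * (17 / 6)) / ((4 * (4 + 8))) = 85 / 144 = 0.59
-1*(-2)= 2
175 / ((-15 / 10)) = -350 / 3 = -116.67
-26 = -26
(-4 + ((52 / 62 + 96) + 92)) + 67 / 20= 116677 / 620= 188.19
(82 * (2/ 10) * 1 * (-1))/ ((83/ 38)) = -3116/ 415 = -7.51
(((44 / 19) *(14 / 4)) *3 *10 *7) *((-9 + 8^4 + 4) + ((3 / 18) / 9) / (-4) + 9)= 2386689305 / 342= 6978623.70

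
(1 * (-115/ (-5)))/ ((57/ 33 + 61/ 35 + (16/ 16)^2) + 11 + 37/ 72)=637560/ 443077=1.44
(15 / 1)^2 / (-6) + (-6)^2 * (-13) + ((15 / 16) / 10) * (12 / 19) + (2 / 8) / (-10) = -192077 / 380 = -505.47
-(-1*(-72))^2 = -5184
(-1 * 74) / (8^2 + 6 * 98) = -37 / 326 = -0.11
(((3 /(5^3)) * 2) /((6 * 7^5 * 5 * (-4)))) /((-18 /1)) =1 /756315000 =0.00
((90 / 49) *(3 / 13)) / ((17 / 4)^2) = 4320 / 184093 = 0.02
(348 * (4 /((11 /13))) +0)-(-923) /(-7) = 116519 /77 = 1513.23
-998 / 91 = -10.97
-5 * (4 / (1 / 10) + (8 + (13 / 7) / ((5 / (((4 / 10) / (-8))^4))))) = -268800013 / 1120000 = -240.00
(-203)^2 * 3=123627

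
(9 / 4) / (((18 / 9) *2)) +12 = 201 / 16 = 12.56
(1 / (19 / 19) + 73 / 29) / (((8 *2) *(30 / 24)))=51 / 290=0.18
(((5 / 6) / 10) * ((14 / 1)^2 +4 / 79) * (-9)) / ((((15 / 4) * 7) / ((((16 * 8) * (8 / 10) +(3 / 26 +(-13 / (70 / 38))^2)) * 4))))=-150275386624 / 44032625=-3412.82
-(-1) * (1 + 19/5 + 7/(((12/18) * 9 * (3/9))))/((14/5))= 83/28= 2.96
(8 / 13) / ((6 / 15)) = 20 / 13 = 1.54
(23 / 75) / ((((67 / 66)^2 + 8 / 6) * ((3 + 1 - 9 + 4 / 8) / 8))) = -178112 / 772275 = -0.23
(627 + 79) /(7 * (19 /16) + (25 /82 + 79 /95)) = 43997920 /588859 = 74.72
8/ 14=4/ 7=0.57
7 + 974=981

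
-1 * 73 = -73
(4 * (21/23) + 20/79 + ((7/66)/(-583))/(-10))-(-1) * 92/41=176268239479/28664955660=6.15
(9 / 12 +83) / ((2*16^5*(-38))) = -335 / 318767104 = -0.00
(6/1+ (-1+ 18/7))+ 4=81/7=11.57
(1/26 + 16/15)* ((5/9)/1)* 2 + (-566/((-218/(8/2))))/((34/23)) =5367961/650403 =8.25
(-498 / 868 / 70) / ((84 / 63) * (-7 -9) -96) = 747 / 10693760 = 0.00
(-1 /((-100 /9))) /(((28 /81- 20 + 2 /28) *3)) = -1701 /1110350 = -0.00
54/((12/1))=9/2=4.50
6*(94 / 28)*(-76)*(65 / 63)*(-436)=101230480 / 147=688642.72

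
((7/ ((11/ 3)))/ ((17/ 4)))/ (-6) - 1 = -201/ 187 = -1.07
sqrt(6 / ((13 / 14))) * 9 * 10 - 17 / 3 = -17 / 3 + 180 * sqrt(273) / 13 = 223.11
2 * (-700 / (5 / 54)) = -15120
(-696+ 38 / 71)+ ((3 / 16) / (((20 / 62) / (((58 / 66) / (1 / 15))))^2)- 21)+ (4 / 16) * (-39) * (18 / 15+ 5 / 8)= -1157830769 / 2749120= -421.16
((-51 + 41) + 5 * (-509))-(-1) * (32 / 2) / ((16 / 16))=-2539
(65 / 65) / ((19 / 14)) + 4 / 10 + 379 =36113 / 95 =380.14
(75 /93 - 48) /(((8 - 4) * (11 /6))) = -399 /62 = -6.44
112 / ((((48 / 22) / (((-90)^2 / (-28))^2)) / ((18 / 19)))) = 541282500 / 133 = 4069793.23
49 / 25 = 1.96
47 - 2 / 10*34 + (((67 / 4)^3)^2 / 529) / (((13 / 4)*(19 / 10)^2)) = 3598.50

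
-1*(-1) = 1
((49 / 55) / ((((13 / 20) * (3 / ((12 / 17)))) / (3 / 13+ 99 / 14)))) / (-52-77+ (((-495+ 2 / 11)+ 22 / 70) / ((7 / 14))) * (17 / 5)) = -13024200 / 19310527613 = -0.00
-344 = -344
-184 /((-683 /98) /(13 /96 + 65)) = 7047131 /4098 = 1719.65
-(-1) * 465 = 465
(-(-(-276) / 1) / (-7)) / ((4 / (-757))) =-52233 / 7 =-7461.86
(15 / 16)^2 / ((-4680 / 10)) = -25 / 13312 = -0.00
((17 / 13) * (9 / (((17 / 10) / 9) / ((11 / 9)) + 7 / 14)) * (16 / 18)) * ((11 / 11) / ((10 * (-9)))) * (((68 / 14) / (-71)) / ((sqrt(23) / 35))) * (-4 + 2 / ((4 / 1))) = -111265 * sqrt(23) / 1719549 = -0.31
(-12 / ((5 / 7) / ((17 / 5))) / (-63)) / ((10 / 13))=442 / 375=1.18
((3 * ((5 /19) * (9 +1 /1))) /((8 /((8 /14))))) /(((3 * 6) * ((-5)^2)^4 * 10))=1 /124687500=0.00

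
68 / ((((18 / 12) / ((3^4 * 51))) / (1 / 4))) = 46818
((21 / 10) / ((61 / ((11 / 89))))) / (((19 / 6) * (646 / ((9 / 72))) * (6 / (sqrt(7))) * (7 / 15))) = 99 * sqrt(7) / 1066168736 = 0.00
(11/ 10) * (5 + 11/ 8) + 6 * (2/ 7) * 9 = 12567/ 560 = 22.44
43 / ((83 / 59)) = 30.57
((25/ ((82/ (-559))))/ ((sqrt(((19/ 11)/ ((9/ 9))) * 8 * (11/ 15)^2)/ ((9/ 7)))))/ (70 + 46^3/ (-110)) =9433125 * sqrt(418)/ 1955140432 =0.10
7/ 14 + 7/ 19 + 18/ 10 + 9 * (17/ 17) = 2217/ 190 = 11.67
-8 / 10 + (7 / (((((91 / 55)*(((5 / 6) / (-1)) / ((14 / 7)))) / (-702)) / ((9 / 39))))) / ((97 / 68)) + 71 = 7713171 / 6305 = 1223.34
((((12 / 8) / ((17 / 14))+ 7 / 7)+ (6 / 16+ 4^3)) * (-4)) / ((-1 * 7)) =9059 / 238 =38.06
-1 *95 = -95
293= 293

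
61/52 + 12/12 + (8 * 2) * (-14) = -11535/52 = -221.83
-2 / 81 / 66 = -1 / 2673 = -0.00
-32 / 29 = -1.10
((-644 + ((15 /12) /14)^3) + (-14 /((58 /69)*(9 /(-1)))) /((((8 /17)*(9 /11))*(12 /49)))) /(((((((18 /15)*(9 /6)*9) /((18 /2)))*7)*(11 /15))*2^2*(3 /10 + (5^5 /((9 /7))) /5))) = -32195966310875 /927027377869824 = -0.03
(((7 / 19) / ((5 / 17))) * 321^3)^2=15492593191637059281 / 9025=1716630824558122.91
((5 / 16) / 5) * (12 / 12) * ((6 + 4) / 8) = 5 / 64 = 0.08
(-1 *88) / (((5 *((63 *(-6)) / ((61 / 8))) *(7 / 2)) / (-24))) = -2.43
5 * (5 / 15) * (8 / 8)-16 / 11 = 7 / 33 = 0.21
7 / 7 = 1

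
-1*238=-238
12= 12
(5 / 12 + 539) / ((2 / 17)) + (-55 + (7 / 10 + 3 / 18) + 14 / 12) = 181283 / 40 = 4532.08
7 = 7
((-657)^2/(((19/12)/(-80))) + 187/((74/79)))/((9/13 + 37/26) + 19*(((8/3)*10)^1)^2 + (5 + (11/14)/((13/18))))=-25113868639587/15567679811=-1613.21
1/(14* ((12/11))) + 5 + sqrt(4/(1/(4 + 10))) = 851/168 + 2* sqrt(14) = 12.55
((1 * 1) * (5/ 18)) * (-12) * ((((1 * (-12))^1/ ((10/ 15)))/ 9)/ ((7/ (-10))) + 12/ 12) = -90/ 7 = -12.86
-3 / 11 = -0.27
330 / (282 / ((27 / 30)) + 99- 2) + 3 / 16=0.99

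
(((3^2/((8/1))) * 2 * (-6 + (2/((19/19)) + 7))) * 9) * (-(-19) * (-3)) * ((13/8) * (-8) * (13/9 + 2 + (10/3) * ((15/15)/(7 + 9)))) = 5261841/32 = 164432.53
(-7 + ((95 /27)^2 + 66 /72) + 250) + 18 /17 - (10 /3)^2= 12206825 /49572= 246.24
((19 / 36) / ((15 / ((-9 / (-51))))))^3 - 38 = -1088799401141 / 28652616000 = -38.00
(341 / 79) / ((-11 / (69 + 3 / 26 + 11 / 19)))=-1067299 / 39026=-27.35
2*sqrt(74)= 17.20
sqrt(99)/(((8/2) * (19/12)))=9 * sqrt(11)/19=1.57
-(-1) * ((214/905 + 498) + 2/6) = 1353617/2715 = 498.57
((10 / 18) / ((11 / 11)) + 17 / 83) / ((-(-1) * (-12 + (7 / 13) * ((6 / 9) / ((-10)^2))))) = -369200 / 5824857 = -0.06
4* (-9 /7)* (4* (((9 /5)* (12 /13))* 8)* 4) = -497664 /455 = -1093.77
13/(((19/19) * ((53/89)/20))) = 23140/53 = 436.60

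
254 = 254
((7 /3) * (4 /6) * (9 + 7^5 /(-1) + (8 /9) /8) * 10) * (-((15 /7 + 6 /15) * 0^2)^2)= 0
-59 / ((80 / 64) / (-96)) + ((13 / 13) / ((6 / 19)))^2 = 817421 / 180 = 4541.23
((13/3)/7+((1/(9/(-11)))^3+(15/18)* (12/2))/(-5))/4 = -403/102060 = -0.00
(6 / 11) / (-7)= -6 / 77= -0.08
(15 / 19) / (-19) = -15 / 361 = -0.04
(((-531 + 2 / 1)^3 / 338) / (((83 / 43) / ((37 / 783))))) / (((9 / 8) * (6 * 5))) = -471050198798 / 1482724035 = -317.69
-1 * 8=-8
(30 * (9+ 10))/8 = 285/4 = 71.25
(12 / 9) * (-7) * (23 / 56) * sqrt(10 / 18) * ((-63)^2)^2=-40257567 * sqrt(5) / 2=-45009328.21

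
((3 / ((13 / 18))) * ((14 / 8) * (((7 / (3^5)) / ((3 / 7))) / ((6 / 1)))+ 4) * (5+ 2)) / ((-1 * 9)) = -492289 / 37908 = -12.99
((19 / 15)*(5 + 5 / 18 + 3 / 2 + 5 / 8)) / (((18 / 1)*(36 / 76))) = 192413 / 174960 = 1.10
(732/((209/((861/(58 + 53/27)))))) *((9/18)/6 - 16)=-270850797/338371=-800.46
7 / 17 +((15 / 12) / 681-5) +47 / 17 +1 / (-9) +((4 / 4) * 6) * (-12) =-73.93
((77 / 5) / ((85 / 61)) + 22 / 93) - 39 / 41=10.34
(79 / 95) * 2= 158 / 95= 1.66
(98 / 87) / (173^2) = 98 / 2603823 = 0.00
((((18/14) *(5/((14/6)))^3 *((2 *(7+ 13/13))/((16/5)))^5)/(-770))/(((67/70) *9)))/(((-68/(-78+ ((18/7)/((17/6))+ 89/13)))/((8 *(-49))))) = 2292278906250/949735787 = 2413.60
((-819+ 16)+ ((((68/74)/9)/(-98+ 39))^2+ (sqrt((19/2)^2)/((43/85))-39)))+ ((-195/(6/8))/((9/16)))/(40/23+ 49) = -10748217824119433/12913398189486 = -832.33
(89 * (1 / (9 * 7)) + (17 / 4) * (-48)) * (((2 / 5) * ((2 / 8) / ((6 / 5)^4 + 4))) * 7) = -1595375 / 68328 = -23.35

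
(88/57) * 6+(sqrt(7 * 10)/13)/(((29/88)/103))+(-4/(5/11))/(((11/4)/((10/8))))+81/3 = 613/19+9064 * sqrt(70)/377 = 233.42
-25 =-25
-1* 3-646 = -649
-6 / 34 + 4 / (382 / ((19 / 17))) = -535 / 3247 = -0.16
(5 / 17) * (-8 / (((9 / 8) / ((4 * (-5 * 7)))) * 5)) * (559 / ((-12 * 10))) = -125216 / 459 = -272.80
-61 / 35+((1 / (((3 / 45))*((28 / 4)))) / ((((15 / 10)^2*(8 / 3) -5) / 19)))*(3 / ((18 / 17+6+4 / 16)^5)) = -1843529078834477 / 1061328894578995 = -1.74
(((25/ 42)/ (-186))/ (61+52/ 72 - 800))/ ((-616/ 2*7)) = -25/ 12434570456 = -0.00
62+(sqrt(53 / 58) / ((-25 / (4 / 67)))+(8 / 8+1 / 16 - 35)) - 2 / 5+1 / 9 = 19997 / 720 - 2 * sqrt(3074) / 48575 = 27.77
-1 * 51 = -51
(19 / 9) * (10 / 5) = 38 / 9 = 4.22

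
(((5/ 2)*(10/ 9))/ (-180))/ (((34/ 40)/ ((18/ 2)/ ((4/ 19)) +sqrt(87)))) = -475/ 612- 25*sqrt(87)/ 1377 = -0.95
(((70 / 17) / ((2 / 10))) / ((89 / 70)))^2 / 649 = 600250000 / 1485670681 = 0.40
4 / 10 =2 / 5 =0.40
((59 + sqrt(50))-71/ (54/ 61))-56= -4169/ 54 + 5 * sqrt(2)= -70.13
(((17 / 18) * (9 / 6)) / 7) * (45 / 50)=51 / 280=0.18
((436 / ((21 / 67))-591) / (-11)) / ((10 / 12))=-33602 / 385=-87.28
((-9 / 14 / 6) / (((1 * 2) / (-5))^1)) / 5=3 / 56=0.05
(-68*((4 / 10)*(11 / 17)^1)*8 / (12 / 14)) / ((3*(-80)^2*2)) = -77 / 18000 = -0.00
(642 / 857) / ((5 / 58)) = 37236 / 4285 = 8.69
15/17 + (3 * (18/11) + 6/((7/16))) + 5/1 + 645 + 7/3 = 2638312/3927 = 671.84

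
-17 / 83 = -0.20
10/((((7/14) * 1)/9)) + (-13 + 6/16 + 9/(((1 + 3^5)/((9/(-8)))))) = 326635/1952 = 167.33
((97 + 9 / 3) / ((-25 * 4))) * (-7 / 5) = 7 / 5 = 1.40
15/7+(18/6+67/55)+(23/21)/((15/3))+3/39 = 19991/3003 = 6.66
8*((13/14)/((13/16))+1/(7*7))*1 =456/49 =9.31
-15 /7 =-2.14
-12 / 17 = -0.71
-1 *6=-6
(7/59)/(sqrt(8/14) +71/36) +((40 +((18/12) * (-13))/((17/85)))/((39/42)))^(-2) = 81461400113/1150942297925 -18144 * sqrt(7)/1776077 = 0.04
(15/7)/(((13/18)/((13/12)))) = 45/14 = 3.21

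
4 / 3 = 1.33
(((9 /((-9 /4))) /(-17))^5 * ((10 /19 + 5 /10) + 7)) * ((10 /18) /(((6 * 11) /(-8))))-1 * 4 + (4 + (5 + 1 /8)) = 328477389491 /64098024408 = 5.12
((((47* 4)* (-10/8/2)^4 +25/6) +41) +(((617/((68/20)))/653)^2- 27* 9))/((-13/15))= 320022780681095/1640467059712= 195.08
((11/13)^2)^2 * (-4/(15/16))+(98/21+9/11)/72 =-716275303/339304680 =-2.11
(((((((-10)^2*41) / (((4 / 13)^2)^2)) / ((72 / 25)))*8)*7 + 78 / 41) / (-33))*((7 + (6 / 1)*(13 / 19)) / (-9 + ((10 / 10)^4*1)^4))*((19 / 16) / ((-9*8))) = -44320201702933 / 7182286848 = -6170.76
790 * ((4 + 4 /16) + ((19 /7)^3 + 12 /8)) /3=4651125 /686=6780.07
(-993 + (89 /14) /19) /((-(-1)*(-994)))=1.00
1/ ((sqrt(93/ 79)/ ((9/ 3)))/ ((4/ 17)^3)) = 64*sqrt(7347)/ 152303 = 0.04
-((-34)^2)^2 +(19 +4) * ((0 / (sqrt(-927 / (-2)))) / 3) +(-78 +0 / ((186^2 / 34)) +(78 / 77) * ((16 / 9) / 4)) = -308711530 / 231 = -1336413.55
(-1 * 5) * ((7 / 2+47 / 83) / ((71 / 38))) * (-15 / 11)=14.84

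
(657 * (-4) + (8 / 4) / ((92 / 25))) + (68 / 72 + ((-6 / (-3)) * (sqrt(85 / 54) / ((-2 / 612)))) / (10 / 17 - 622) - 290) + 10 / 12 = -1207091 / 414 + 289 * sqrt(510) / 5282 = -2914.44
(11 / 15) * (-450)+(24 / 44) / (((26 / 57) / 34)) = -41376 / 143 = -289.34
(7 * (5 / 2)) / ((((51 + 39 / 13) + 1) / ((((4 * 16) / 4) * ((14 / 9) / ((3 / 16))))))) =12544 / 297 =42.24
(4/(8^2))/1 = 1/16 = 0.06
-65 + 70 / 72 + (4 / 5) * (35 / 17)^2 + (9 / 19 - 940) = -197708239 / 197676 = -1000.16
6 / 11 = 0.55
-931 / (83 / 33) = -30723 / 83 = -370.16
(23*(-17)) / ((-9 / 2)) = 782 / 9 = 86.89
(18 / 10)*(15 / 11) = 2.45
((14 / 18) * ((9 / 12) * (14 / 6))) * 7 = 343 / 36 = 9.53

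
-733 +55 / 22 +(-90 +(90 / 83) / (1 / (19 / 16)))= -543957 / 664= -819.21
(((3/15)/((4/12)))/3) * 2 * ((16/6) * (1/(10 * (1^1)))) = 8/75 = 0.11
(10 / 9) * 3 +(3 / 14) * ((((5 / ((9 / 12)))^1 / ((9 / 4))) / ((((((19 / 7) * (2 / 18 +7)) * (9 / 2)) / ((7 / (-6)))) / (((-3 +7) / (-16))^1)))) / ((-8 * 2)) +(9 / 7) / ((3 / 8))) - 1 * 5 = -11996339 / 12870144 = -0.93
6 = 6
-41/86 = -0.48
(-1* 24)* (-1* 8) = 192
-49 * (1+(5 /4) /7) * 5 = -1155 /4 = -288.75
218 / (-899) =-0.24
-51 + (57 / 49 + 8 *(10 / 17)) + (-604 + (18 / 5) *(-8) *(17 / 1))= -1138.73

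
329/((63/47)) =2209/9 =245.44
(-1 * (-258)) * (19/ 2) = 2451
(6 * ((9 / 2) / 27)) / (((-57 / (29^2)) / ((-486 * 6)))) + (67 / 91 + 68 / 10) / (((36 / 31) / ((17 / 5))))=7442628153 / 172900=43045.85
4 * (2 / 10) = 4 / 5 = 0.80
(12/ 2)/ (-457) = -6/ 457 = -0.01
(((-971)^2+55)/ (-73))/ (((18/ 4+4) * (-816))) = 117862/ 63291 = 1.86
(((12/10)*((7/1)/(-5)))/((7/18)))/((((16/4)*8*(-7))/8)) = 27/175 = 0.15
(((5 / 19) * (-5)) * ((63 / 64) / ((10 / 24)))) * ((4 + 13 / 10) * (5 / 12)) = -16695 / 2432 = -6.86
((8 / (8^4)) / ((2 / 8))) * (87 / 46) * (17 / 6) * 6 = 1479 / 5888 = 0.25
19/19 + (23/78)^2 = 6613/6084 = 1.09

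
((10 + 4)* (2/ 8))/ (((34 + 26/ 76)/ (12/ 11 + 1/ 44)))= 6517/ 57420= 0.11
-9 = -9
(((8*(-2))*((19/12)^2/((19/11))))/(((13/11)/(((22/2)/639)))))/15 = -25289/1121445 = -0.02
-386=-386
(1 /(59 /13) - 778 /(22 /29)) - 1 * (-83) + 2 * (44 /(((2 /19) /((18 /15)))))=197539 /3245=60.87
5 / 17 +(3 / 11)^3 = 7114 / 22627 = 0.31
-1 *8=-8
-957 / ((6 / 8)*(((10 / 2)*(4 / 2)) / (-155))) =19778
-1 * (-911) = 911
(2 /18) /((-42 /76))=-38 /189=-0.20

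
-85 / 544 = -5 / 32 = -0.16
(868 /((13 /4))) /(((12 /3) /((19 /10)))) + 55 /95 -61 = 82054 /1235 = 66.44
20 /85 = 4 /17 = 0.24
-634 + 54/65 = -41156/65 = -633.17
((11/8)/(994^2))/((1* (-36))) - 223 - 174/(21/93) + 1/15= -1413530598199/1422771840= -993.50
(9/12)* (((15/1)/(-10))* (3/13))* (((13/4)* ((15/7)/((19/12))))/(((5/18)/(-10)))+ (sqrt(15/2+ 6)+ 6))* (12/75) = 273537/43225-81* sqrt(6)/1300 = 6.18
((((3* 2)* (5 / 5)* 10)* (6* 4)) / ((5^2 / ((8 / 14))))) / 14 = 576 / 245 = 2.35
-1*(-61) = 61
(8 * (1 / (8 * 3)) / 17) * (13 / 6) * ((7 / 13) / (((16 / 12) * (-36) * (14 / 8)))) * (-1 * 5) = 5 / 3672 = 0.00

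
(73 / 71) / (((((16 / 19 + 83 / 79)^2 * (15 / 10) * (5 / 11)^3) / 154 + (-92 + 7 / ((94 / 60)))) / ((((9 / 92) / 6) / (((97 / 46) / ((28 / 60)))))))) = -5545604880017279 / 130839317955721482445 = -0.00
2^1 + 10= 12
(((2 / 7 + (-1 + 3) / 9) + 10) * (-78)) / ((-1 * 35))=17212 / 735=23.42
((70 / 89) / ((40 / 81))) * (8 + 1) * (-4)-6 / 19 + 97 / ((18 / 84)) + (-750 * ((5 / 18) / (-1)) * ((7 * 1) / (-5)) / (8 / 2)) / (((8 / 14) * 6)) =182017505 / 487008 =373.75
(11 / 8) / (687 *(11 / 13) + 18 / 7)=1001 / 425064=0.00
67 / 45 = 1.49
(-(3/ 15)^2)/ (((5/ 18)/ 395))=-1422/ 25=-56.88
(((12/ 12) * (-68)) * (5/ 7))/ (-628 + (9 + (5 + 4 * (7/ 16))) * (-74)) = 40/ 1477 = 0.03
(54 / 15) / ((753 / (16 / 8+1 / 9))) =38 / 3765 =0.01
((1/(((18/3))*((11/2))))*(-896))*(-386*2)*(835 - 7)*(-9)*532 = -914089107456/11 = -83099009768.73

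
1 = 1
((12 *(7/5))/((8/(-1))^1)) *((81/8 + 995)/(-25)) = 168861/2000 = 84.43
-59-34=-93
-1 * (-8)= 8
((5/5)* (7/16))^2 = 49/256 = 0.19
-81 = -81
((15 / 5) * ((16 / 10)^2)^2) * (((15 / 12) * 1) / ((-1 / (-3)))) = 9216 / 125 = 73.73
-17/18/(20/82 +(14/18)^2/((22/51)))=-23001/40093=-0.57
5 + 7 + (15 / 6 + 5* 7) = 99 / 2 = 49.50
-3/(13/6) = -18/13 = -1.38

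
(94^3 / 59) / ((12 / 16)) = 3322336 / 177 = 18770.26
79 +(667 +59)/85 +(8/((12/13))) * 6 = 139.54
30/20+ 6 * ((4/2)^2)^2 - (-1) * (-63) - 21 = 27/2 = 13.50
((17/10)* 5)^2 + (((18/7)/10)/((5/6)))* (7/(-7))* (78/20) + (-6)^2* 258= 9359.05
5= 5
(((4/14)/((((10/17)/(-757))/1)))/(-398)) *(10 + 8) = 115821/6965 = 16.63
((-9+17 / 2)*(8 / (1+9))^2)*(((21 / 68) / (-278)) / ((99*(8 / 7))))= 49 / 15595800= 0.00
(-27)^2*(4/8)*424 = 154548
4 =4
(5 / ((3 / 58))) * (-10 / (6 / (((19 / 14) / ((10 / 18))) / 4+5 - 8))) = 32335 / 84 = 384.94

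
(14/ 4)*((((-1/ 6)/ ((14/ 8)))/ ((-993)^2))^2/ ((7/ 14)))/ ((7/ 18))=8/ 47642338889649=0.00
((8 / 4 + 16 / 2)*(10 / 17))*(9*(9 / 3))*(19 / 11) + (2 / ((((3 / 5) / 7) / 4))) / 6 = 487880 / 1683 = 289.89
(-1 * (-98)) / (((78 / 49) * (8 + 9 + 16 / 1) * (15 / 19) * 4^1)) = 45619 / 77220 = 0.59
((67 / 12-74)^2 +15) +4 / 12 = 676249 / 144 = 4696.17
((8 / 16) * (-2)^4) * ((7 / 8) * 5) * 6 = 210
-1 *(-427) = 427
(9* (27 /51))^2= 6561 /289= 22.70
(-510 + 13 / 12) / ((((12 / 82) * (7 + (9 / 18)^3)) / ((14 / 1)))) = -3505418 / 513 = -6833.17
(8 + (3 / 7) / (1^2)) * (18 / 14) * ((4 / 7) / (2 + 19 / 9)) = 19116 / 12691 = 1.51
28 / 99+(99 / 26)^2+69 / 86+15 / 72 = 15.79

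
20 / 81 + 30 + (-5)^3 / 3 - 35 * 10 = -29275 / 81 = -361.42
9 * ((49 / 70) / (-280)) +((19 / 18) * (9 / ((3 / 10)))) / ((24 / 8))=37919 / 3600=10.53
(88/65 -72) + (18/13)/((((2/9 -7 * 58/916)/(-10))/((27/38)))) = -29400628/1125085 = -26.13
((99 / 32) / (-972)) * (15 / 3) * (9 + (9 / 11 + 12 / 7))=-185 / 1008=-0.18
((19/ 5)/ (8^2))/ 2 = 19/ 640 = 0.03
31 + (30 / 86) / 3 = 1338 / 43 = 31.12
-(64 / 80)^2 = -0.64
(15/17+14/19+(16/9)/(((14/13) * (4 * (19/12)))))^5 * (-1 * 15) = -1685354376200315943755/4786166807849031381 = -352.13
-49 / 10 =-4.90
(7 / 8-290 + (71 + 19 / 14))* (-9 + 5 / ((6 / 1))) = 84973 / 48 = 1770.27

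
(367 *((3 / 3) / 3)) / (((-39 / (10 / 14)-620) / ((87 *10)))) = -532150 / 3373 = -157.77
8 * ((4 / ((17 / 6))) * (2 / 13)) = 384 / 221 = 1.74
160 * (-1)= -160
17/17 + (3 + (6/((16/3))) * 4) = 17/2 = 8.50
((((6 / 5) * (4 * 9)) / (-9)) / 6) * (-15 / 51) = 4 / 17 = 0.24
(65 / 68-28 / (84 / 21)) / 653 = -411 / 44404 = -0.01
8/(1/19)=152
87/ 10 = 8.70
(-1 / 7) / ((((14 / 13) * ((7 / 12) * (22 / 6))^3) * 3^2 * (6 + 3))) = -0.00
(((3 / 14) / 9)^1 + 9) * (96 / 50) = 3032 / 175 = 17.33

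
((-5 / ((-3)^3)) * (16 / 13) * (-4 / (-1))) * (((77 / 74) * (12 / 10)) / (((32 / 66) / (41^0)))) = 3388 / 1443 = 2.35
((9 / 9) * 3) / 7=3 / 7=0.43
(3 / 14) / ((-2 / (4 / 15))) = -1 / 35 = -0.03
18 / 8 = 9 / 4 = 2.25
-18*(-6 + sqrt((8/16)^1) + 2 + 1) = 54 - 9*sqrt(2) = 41.27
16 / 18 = 8 / 9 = 0.89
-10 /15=-2 /3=-0.67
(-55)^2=3025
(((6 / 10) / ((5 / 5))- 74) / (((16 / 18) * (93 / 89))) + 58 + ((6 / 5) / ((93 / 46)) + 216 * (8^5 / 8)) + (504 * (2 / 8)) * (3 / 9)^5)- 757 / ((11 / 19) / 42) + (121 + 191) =305713345219 / 368280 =830111.18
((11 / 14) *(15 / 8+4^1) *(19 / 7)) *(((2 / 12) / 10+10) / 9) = 5903623 / 423360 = 13.94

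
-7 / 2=-3.50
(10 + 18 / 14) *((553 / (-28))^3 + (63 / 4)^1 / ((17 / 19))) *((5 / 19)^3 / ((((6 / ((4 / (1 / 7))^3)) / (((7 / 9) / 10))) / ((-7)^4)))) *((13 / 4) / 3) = -176820833904444275 / 151117488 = -1170088493.69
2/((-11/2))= -4/11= -0.36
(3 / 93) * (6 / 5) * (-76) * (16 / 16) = -456 / 155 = -2.94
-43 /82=-0.52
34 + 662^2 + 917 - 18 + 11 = 439188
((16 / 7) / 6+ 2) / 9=0.26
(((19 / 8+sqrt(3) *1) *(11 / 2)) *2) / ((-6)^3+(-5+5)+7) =-1 / 8-sqrt(3) / 19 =-0.22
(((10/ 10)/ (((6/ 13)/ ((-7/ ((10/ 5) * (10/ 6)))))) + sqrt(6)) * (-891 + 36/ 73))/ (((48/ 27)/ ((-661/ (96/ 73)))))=-11730708171/ 10240 + 128908881 * sqrt(6)/ 512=-528856.30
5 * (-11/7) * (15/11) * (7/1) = -75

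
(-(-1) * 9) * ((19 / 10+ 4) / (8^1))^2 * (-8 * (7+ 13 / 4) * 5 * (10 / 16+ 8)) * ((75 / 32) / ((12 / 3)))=-1329446115 / 131072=-10142.87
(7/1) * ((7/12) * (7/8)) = 343/96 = 3.57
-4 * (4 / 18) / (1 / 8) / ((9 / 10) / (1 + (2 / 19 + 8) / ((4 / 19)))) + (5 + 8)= -299.10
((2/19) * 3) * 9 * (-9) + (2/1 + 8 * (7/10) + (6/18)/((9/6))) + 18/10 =-13643/855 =-15.96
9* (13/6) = 39/2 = 19.50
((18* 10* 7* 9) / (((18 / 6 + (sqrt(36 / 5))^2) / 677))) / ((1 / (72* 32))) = 29480371200 / 17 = 1734139482.35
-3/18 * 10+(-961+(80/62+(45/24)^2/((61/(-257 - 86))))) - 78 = -384545723/363072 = -1059.14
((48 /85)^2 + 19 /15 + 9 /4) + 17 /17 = 419243 /86700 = 4.84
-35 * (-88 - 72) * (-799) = -4474400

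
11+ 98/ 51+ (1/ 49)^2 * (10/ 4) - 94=-19856015/ 244902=-81.08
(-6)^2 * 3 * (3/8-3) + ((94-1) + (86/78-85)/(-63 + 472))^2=25331915/3042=8327.39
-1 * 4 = -4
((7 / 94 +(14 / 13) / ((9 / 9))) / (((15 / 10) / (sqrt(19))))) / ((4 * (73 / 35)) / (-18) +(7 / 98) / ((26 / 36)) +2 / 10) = -147735 * sqrt(19) / 31678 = -20.33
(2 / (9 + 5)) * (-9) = -9 / 7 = -1.29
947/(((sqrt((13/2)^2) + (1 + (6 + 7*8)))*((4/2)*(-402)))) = -0.02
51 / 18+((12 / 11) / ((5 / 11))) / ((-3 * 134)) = 5683 / 2010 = 2.83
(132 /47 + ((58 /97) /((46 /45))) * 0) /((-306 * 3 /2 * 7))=-44 /50337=-0.00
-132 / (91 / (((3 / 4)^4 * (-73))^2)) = -1153797777 / 1490944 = -773.87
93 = 93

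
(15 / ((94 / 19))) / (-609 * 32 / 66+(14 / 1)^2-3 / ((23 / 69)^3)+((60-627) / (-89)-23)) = -279015 / 18120098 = -0.02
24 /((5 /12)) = 288 /5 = 57.60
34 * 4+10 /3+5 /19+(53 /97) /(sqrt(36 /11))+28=53 * sqrt(11) /582+9553 /57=167.90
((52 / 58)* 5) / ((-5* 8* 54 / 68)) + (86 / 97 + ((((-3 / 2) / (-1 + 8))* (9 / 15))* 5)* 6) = -3308681 / 1063314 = -3.11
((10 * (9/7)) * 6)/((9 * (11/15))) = 900/77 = 11.69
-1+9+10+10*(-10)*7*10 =-6982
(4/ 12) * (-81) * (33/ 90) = -99/ 10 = -9.90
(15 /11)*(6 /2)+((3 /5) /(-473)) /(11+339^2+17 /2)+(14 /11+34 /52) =2577558123 /428344930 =6.02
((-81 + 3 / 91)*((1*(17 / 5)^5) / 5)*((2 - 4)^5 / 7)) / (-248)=-41846025504 / 308546875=-135.62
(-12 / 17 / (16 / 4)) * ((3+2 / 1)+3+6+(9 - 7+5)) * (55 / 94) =-3465 / 1598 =-2.17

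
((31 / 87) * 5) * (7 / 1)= 1085 / 87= 12.47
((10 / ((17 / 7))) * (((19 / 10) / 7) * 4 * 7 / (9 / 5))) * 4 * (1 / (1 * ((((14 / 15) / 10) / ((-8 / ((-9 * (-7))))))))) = -304000 / 3213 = -94.62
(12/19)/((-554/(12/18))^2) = 4/4373553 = 0.00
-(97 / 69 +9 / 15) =-692 / 345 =-2.01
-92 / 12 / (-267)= 23 / 801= 0.03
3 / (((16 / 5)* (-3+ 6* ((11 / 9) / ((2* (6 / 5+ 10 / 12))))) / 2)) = -915 / 584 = -1.57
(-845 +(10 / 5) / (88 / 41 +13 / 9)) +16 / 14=-7821609 / 9275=-843.30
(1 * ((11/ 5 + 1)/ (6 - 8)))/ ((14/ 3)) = -12/ 35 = -0.34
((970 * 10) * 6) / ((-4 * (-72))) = 2425 / 12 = 202.08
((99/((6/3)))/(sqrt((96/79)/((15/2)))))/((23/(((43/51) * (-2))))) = -1419 * sqrt(395)/3128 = -9.02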